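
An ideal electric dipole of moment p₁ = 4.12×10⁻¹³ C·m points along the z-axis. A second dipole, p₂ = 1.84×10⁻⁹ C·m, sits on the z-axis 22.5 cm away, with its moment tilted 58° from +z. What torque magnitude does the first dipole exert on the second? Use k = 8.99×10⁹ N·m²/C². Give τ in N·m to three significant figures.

τ ≈ 1.01×10⁻⁹ N·m

The second dipole sits on the axis of the first, so the field there is axial: E₁ = 2kp₁/r³ along +z.
E₁ = 2(8.99×10⁹)(4.12×10⁻¹³)/(0.225)³ = 0.6503 N/C.
Torque on the second dipole: τ = p₂ E₁ sinθ.
τ = (1.84×10⁻⁹)(0.6503)·sin58° = 1.015×10⁻⁹ N·m.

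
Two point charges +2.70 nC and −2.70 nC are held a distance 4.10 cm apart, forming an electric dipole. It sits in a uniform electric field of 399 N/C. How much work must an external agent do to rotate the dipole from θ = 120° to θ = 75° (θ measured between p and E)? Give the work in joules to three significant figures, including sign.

W ≈ -3.35×10⁻⁸ J

Dipole moment p = qd = (2.70×10⁻⁹ C)(0.0410 m) = 1.107×10⁻¹⁰ C·m.
W_ext = ΔU = U(θ₂) − U(θ₁) = −pE cosθ₂ − (−pE cosθ₁) = pE(cosθ₁ − cosθ₂).
W = (1.107×10⁻¹⁰)(399)·(cos120° − cos75°) = (4.417×10⁻⁸)·(-0.7588) = -3.352×10⁻⁸ J.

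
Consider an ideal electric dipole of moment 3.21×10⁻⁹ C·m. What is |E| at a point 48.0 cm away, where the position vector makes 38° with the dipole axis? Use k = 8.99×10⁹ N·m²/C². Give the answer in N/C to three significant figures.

E ≈ 442 N/C

At angle θ the dipole field magnitude is E = (kp/r³)·√(1 + 3cos²θ).
kp/r³ = (8.99×10⁹)(3.21×10⁻⁹) / (0.480)³ = 260.9 N/C.
√(1 + 3cos²38°) = √(1 + 3·0.6210) = √2.8629 ≈ 1.6920.
E ≈ 260.9 × 1.692 = 441.5 N/C.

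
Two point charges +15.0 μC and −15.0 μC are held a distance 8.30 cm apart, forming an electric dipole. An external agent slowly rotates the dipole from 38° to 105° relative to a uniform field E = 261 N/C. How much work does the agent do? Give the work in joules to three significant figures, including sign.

Dipole moment p = qd = (1.50×10⁻⁵ C)(0.0830 m) = 1.245×10⁻⁶ C·m.
W_ext = ΔU = U(θ₂) − U(θ₁) = −pE cosθ₂ − (−pE cosθ₁) = pE(cosθ₁ − cosθ₂).
W = (1.245×10⁻⁶)(261)·(cos38° − cos105°) = (3.249×10⁻⁴)·(+1.0468) = 3.402×10⁻⁴ J.

W ≈ 3.40×10⁻⁴ J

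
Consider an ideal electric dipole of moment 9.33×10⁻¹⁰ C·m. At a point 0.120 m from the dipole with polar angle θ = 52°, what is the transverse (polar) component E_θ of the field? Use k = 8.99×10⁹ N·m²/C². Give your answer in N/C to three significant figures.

For a dipole, E_θ = (kp sinθ)/r³.
kp/r³ = (8.99×10⁹)(9.33×10⁻¹⁰)/(0.120)³ = 4854 N/C.
E_θ = 4854·sin52° = 3825 N/C.

E_θ ≈ 3820 N/C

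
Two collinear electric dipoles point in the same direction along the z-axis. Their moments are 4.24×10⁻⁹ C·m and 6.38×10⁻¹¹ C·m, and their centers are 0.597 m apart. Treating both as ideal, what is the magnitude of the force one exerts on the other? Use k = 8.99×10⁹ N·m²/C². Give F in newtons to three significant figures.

F ≈ 1.15×10⁻⁷ N

On-axis field of dipole 1 at distance r: E = 2kp₁/r³. Force on dipole 2 is F = p₂·dE/dr (gradient along axis).
dE/dr = −6kp₁/r⁴, so |F| = 6kp₁p₂/r⁴ (attractive for aligned moments).
F = 6(8.99×10⁹)(4.24×10⁻⁹)(6.38×10⁻¹¹)/(0.597)⁴ = 1.149×10⁻⁷ N.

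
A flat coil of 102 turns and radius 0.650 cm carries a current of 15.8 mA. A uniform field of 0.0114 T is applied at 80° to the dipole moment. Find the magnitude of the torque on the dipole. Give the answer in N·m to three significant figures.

m = NIA = NIπa² = 102·(0.0158)·π·(0.00650)² = 2.139×10⁻⁴ A·m².
Torque on a magnetic dipole: τ = mB sinθ.
τ = (2.139×10⁻⁴)(0.0114)·sin80° = 2.401×10⁻⁶ N·m.

τ ≈ 2.40×10⁻⁶ N·m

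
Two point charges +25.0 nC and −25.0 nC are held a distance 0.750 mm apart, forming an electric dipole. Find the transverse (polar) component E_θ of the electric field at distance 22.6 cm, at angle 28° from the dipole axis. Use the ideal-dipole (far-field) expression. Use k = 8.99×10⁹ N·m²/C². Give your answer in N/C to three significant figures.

Dipole moment p = qd = (2.50×10⁻⁸ C)(7.50×10⁻⁴ m) = 1.875×10⁻¹¹ C·m.
For a dipole, E_θ = (kp sinθ)/r³.
kp/r³ = (8.99×10⁹)(1.875×10⁻¹¹)/(0.226)³ = 14.60 N/C.
E_θ = 14.60·sin28° = 6.856 N/C.

E_θ ≈ 6.86 N/C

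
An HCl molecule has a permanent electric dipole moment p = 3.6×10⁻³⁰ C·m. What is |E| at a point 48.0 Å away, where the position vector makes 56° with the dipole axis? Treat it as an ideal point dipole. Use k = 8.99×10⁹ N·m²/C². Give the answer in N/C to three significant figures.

At angle θ the dipole field magnitude is E = (kp/r³)·√(1 + 3cos²θ).
kp/r³ = (8.99×10⁹)(3.60×10⁻³⁰) / (4.80×10⁻⁹)³ = 2.926×10⁵ N/C.
√(1 + 3cos²56°) = √(1 + 3·0.3127) = √1.9381 ≈ 1.3922.
E ≈ 2.926×10⁵ × 1.392 = 4.074×10⁵ N/C.

E ≈ 4.07×10⁵ N/C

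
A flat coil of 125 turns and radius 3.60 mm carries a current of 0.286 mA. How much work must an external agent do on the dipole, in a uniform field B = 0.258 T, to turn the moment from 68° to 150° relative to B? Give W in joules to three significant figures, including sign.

W ≈ 4.66×10⁻⁷ J

m = NIA = NIπa² = 125·(2.86×10⁻⁴)·π·(0.00360)² = 1.456×10⁻⁶ A·m².
W_ext = ΔU = −mB cosθ₂ + mB cosθ₁ = mB(cosθ₁ − cosθ₂).
W = (1.456×10⁻⁶)(0.258)·(cos68° − cos150°) = (3.756×10⁻⁷)·(+1.2406) = 4.660×10⁻⁷ J.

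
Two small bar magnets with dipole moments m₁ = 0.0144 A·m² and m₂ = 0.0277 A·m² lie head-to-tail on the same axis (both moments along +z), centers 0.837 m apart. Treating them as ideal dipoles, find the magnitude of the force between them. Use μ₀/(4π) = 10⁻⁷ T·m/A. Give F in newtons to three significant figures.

F ≈ 4.88×10⁻¹⁰ N

On-axis B of dipole 1: B = (μ₀/4π)·2m₁/r³. Force on dipole 2: F = m₂·dB/dr.
dB/dr = −(μ₀/4π)·6m₁/r⁴, so |F| = (μ₀/4π)·6m₁m₂/r⁴.
F = 6(10⁻⁷)(0.0144)(0.0277)/(0.837)⁴ = 4.876×10⁻¹⁰ N.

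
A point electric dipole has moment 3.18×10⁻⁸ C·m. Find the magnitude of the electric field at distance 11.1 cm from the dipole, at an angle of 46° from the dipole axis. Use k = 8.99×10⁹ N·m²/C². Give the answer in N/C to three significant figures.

E ≈ 3.27×10⁵ N/C

At angle θ the dipole field magnitude is E = (kp/r³)·√(1 + 3cos²θ).
kp/r³ = (8.99×10⁹)(3.18×10⁻⁸) / (0.111)³ = 2.090×10⁵ N/C.
√(1 + 3cos²46°) = √(1 + 3·0.4826) = √2.4477 ≈ 1.5645.
E ≈ 2.090×10⁵ × 1.564 = 3.270×10⁵ N/C.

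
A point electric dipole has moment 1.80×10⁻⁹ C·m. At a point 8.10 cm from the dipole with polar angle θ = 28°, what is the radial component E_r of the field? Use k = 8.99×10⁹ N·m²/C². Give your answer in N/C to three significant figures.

E_r ≈ 5.38×10⁴ N/C

For a dipole, E_r = (2kp cosθ)/r³.
kp/r³ = (8.99×10⁹)(1.80×10⁻⁹)/(0.0810)³ = 3.045×10⁴ N/C.
E_r = 2·3.045×10⁴·cos28° = 5.377×10⁴ N/C.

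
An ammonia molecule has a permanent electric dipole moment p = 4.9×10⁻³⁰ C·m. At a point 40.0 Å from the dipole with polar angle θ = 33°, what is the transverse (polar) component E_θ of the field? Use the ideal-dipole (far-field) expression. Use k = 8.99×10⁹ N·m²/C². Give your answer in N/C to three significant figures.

For a dipole, E_θ = (kp sinθ)/r³.
kp/r³ = (8.99×10⁹)(4.90×10⁻³⁰)/(4.00×10⁻⁹)³ = 6.883×10⁵ N/C.
E_θ = 6.883×10⁵·sin33° = 3.749×10⁵ N/C.

E_θ ≈ 3.75×10⁵ N/C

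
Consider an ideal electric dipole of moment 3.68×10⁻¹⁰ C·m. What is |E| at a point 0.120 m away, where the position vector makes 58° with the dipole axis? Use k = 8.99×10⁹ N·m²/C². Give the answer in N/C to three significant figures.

E ≈ 2600 N/C

At angle θ the dipole field magnitude is E = (kp/r³)·√(1 + 3cos²θ).
kp/r³ = (8.99×10⁹)(3.68×10⁻¹⁰) / (0.120)³ = 1915 N/C.
√(1 + 3cos²58°) = √(1 + 3·0.2808) = √1.8424 ≈ 1.3574.
E ≈ 1915 × 1.357 = 2599 N/C.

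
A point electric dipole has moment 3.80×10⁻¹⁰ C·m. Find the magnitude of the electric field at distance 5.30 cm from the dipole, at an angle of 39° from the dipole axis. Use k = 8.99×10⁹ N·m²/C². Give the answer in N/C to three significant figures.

E ≈ 3.85×10⁴ N/C

At angle θ the dipole field magnitude is E = (kp/r³)·√(1 + 3cos²θ).
kp/r³ = (8.99×10⁹)(3.80×10⁻¹⁰) / (0.0530)³ = 2.295×10⁴ N/C.
√(1 + 3cos²39°) = √(1 + 3·0.6040) = √2.8119 ≈ 1.6769.
E ≈ 2.295×10⁴ × 1.677 = 3.848×10⁴ N/C.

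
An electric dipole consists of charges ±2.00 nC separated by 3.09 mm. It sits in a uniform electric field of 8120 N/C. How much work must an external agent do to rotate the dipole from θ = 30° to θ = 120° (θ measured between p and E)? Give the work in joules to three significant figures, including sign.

W ≈ 6.85×10⁻⁸ J

Dipole moment p = qd = (2.00×10⁻⁹ C)(0.00309 m) = 6.18×10⁻¹² C·m.
W_ext = ΔU = U(θ₂) − U(θ₁) = −pE cosθ₂ − (−pE cosθ₁) = pE(cosθ₁ − cosθ₂).
W = (6.18×10⁻¹²)(8120)·(cos30° − cos120°) = (5.018×10⁻⁸)·(+1.3660) = 6.855×10⁻⁸ J.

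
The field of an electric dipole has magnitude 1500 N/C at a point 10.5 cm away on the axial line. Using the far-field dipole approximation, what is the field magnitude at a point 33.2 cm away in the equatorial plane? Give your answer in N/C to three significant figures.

E ≈ 23.7 N/C

Dipole fields scale as 1/r³ in the far field.
The axial field is twice the equatorial field at the same r, so the geometry factor is 1/2.
E₂ = E₁ · (1/2) · (r₁/r₂)³ = 1500 · 0.5 · (10.5/33.2)³.
(r₁/r₂)³ = (0.3163)³ = 0.03163.
E₂ ≈ 23.73 N/C.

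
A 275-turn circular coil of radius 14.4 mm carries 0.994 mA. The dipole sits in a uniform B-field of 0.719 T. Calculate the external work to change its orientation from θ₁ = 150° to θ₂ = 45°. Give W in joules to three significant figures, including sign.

W ≈ -2.01×10⁻⁴ J

m = NIA = NIπa² = 275·(9.94×10⁻⁴)·π·(0.0144)² = 1.781×10⁻⁴ A·m².
W_ext = ΔU = −mB cosθ₂ + mB cosθ₁ = mB(cosθ₁ − cosθ₂).
W = (1.781×10⁻⁴)(0.719)·(cos150° − cos45°) = (1.281×10⁻⁴)·(-1.5731) = -2.014×10⁻⁴ J.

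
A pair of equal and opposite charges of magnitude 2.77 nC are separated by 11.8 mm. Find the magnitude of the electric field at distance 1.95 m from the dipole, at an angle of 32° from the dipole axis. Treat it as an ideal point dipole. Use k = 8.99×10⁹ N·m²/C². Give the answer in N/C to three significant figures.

E ≈ 0.0704 N/C

Dipole moment p = qd = (2.77×10⁻⁹ C)(0.0118 m) = 3.269×10⁻¹¹ C·m.
At angle θ the dipole field magnitude is E = (kp/r³)·√(1 + 3cos²θ).
kp/r³ = (8.99×10⁹)(3.269×10⁻¹¹) / (1.95)³ = 0.03963 N/C.
√(1 + 3cos²32°) = √(1 + 3·0.7192) = √3.1576 ≈ 1.7770.
E ≈ 0.03963 × 1.777 = 0.07043 N/C.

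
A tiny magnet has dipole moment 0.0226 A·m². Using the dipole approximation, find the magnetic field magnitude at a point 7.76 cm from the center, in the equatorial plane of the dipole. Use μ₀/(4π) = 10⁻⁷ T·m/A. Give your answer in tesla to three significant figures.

B ≈ 4.84×10⁻⁶ T

In the equatorial plane B = (μ₀/4π)·m/r³ (half the axial value).
B = (10⁻⁷)·(0.0226) / (0.0776)³ = 4.836×10⁻⁶ T.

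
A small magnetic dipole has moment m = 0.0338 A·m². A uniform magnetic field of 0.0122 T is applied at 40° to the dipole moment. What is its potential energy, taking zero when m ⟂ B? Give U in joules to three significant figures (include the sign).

U = −m·B = −mB cosθ.
U = −(0.0338)(0.0122)·cos40° = -3.159×10⁻⁴ J.

U ≈ -3.16×10⁻⁴ J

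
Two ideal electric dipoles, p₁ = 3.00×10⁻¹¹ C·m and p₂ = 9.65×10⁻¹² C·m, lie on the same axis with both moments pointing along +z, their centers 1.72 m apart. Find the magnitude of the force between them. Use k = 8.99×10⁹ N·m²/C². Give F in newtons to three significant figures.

On-axis field of dipole 1 at distance r: E = 2kp₁/r³. Force on dipole 2 is F = p₂·dE/dr (gradient along axis).
dE/dr = −6kp₁/r⁴, so |F| = 6kp₁p₂/r⁴ (attractive for aligned moments).
F = 6(8.99×10⁹)(3.00×10⁻¹¹)(9.65×10⁻¹²)/(1.72)⁴ = 1.784×10⁻¹² N.

F ≈ 1.78×10⁻¹² N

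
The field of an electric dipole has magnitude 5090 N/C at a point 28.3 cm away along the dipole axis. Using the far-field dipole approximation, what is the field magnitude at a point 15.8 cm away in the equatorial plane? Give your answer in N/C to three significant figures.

E ≈ 1.46×10⁴ N/C

Dipole fields scale as 1/r³ in the far field.
The axial field is twice the equatorial field at the same r, so the geometry factor is 1/2.
E₂ = E₁ · (1/2) · (r₁/r₂)³ = 5090 · 0.5 · (28.3/15.8)³.
(r₁/r₂)³ = (1.791)³ = 5.746.
E₂ ≈ 1.462×10⁴ N/C.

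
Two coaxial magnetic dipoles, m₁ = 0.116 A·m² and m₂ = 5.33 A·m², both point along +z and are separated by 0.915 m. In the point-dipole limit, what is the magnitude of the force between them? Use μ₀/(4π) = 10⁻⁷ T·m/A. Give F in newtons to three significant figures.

On-axis B of dipole 1: B = (μ₀/4π)·2m₁/r³. Force on dipole 2: F = m₂·dB/dr.
dB/dr = −(μ₀/4π)·6m₁/r⁴, so |F| = (μ₀/4π)·6m₁m₂/r⁴.
F = 6(10⁻⁷)(0.116)(5.33)/(0.915)⁴ = 5.292×10⁻⁷ N.

F ≈ 5.29×10⁻⁷ N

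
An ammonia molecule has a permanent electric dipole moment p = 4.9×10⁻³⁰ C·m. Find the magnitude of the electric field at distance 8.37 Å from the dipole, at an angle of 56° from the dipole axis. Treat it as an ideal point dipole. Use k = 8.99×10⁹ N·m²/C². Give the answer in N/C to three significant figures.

At angle θ the dipole field magnitude is E = (kp/r³)·√(1 + 3cos²θ).
kp/r³ = (8.99×10⁹)(4.90×10⁻³⁰) / (8.37×10⁻¹⁰)³ = 7.512×10⁷ N/C.
√(1 + 3cos²56°) = √(1 + 3·0.3127) = √1.9381 ≈ 1.3922.
E ≈ 7.512×10⁷ × 1.392 = 1.046×10⁸ N/C.

E ≈ 1.05×10⁸ N/C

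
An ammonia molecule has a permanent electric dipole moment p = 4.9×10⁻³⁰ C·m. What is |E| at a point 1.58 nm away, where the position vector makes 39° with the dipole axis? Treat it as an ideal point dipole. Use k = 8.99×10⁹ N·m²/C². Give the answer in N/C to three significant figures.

At angle θ the dipole field magnitude is E = (kp/r³)·√(1 + 3cos²θ).
kp/r³ = (8.99×10⁹)(4.90×10⁻³⁰) / (1.58×10⁻⁹)³ = 1.117×10⁷ N/C.
√(1 + 3cos²39°) = √(1 + 3·0.6040) = √2.8119 ≈ 1.6769.
E ≈ 1.117×10⁷ × 1.677 = 1.873×10⁷ N/C.

E ≈ 1.87×10⁷ N/C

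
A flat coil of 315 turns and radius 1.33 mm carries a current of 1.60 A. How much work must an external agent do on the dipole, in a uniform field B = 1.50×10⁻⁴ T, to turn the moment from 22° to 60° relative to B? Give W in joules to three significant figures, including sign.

m = NIA = NIπa² = 315·(1.60)·π·(0.00133)² = 0.002801 A·m².
W_ext = ΔU = −mB cosθ₂ + mB cosθ₁ = mB(cosθ₁ − cosθ₂).
W = (0.002801)(1.50×10⁻⁴)·(cos22° − cos60°) = (4.202×10⁻⁷)·(+0.4272) = 1.795×10⁻⁷ J.

W ≈ 1.79×10⁻⁷ J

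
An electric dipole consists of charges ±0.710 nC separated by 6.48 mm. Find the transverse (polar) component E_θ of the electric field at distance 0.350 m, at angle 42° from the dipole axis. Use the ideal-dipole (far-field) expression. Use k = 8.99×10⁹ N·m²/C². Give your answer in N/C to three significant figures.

E_θ ≈ 0.646 N/C

Dipole moment p = qd = (7.10×10⁻¹⁰ C)(0.00648 m) = 4.601×10⁻¹² C·m.
For a dipole, E_θ = (kp sinθ)/r³.
kp/r³ = (8.99×10⁹)(4.601×10⁻¹²)/(0.350)³ = 0.9647 N/C.
E_θ = 0.9647·sin42° = 0.6455 N/C.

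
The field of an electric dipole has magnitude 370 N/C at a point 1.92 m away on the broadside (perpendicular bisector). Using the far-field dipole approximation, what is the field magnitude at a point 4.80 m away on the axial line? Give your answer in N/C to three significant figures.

E ≈ 47.4 N/C

Dipole fields scale as 1/r³ in the far field.
The axial field is twice the equatorial field at the same r, so the geometry factor is 2/1.
E₂ = E₁ · (2/1) · (r₁/r₂)³ = 370 · 2 · (1.92/4.80)³.
(r₁/r₂)³ = (0.4)³ = 0.064.
E₂ ≈ 47.36 N/C.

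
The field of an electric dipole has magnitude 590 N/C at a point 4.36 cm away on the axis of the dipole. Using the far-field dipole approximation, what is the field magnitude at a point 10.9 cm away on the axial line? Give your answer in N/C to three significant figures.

E ≈ 37.8 N/C

Dipole fields scale as 1/r³ in the far field; the geometry is the same at both points.
E₂ = E₁ · (r₁/r₂)³ = 590 · (4.36/10.9)³.
(r₁/r₂)³ = (0.4)³ = 0.064.
E₂ ≈ 37.76 N/C.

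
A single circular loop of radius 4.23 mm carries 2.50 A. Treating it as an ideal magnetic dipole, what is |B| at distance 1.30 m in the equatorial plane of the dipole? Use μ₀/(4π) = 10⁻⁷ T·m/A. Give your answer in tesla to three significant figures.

Magnetic moment m = IA = Iπa² = (2.50)·π·(0.00423)² = 1.405×10⁻⁴ A·m².
In the equatorial plane B = (μ₀/4π)·m/r³ (half the axial value).
B = (10⁻⁷)·(1.405×10⁻⁴) / (1.30)³ = 6.395×10⁻¹² T.

B ≈ 6.40×10⁻¹² T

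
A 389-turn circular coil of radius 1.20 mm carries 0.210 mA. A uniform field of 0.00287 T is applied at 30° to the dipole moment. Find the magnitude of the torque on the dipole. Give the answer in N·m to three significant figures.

m = NIA = NIπa² = 389·(2.10×10⁻⁴)·π·(0.00120)² = 3.696×10⁻⁷ A·m².
Torque on a magnetic dipole: τ = mB sinθ.
τ = (3.696×10⁻⁷)(0.00287)·sin30° = 5.304×10⁻¹⁰ N·m.

τ ≈ 5.30×10⁻¹⁰ N·m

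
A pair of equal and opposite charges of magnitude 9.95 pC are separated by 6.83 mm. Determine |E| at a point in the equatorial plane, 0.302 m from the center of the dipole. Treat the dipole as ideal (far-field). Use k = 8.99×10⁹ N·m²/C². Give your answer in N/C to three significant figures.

E ≈ 0.0222 N/C

Dipole moment p = qd = (9.95×10⁻¹² C)(0.00683 m) = 6.796×10⁻¹⁴ C·m.
In the equatorial plane E = kp/r³.
E = (8.99×10⁹)(6.796×10⁻¹⁴) / (0.302)³ = 0.02218 N/C.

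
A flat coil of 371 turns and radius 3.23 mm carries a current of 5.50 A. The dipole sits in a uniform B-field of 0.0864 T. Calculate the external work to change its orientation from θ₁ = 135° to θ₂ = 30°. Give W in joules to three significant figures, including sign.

W ≈ -0.00909 J

m = NIA = NIπa² = 371·(5.50)·π·(0.00323)² = 0.06688 A·m².
W_ext = ΔU = −mB cosθ₂ + mB cosθ₁ = mB(cosθ₁ − cosθ₂).
W = (0.06688)(0.0864)·(cos135° − cos30°) = (0.005778)·(-1.5731) = -0.009090 J.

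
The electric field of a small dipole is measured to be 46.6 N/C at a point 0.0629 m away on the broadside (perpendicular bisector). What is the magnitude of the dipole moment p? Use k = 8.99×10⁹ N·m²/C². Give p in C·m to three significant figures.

In the equatorial plane E = kp/r³, so p = Er³/(k).
p = (46.6)·(0.0629)³ / (8.99×10⁹) = 1.290×10⁻¹² C·m.

p ≈ 1.29×10⁻¹² C·m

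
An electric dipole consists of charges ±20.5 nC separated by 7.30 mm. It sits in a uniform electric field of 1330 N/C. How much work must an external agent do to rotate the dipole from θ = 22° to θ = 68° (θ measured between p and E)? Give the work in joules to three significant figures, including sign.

W ≈ 1.10×10⁻⁷ J

Dipole moment p = qd = (2.05×10⁻⁸ C)(0.00730 m) = 1.497×10⁻¹⁰ C·m.
W_ext = ΔU = U(θ₂) − U(θ₁) = −pE cosθ₂ − (−pE cosθ₁) = pE(cosθ₁ − cosθ₂).
W = (1.497×10⁻¹⁰)(1330)·(cos22° − cos68°) = (1.991×10⁻⁷)·(+0.5526) = 1.100×10⁻⁷ J.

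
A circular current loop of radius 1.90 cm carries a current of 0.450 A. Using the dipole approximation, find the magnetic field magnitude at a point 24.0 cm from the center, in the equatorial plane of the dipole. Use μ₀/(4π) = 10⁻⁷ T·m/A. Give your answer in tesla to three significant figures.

B ≈ 3.69×10⁻⁹ T

Magnetic moment m = IA = Iπa² = (0.450)·π·(0.0190)² = 5.104×10⁻⁴ A·m².
In the equatorial plane B = (μ₀/4π)·m/r³ (half the axial value).
B = (10⁻⁷)·(5.104×10⁻⁴) / (0.240)³ = 3.692×10⁻⁹ T.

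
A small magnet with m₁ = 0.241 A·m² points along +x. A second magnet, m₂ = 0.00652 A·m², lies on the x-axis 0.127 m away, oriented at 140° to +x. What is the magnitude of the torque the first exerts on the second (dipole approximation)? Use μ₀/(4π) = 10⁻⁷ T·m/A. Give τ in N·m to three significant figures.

Dipole B is on the axis of dipole A, so B₁ there is axial: B₁ = (μ₀/4π)·2m₁/r³ along +x.
B₁ = 2(10⁻⁷)(0.241)/(0.127)³ = 2.353×10⁻⁵ T.
τ = m₂ B₁ sinθ.
τ = (0.00652)(2.353×10⁻⁵)·sin140° = 9.862×10⁻⁸ N·m.

τ ≈ 9.86×10⁻⁸ N·m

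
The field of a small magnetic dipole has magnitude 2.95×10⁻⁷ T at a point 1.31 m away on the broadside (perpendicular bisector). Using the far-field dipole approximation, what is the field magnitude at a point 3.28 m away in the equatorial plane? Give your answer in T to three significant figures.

B ≈ 1.88×10⁻⁸ T

Dipole fields scale as 1/r³ in the far field; the geometry is the same at both points.
B₂ = B₁ · (r₁/r₂)³ = 2.95×10⁻⁷ · (1.31/3.28)³.
(r₁/r₂)³ = (0.3994)³ = 0.06371.
B₂ ≈ 1.879×10⁻⁸ T.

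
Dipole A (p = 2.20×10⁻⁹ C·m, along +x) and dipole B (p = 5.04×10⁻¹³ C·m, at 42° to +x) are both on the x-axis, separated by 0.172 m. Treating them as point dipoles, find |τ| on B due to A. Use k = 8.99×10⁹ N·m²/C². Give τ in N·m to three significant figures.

τ ≈ 2.62×10⁻⁹ N·m

The second dipole sits on the axis of the first, so the field there is axial: E₁ = 2kp₁/r³ along +x.
E₁ = 2(8.99×10⁹)(2.20×10⁻⁹)/(0.172)³ = 7774 N/C.
Torque on the second dipole: τ = p₂ E₁ sinθ.
τ = (5.04×10⁻¹³)(7774)·sin42° = 2.622×10⁻⁹ N·m.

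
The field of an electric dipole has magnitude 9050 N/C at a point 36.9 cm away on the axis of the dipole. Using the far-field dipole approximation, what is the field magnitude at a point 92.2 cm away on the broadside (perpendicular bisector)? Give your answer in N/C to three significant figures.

E ≈ 290 N/C

Dipole fields scale as 1/r³ in the far field.
The axial field is twice the equatorial field at the same r, so the geometry factor is 1/2.
E₂ = E₁ · (1/2) · (r₁/r₂)³ = 9050 · 0.5 · (36.9/92.2)³.
(r₁/r₂)³ = (0.4002)³ = 0.0641.
E₂ ≈ 290.1 N/C.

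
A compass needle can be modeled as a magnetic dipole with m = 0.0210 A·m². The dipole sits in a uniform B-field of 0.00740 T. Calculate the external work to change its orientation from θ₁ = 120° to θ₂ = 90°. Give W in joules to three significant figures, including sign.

W ≈ -7.77×10⁻⁵ J

W_ext = ΔU = −mB cosθ₂ + mB cosθ₁ = mB(cosθ₁ − cosθ₂).
W = (0.0210)(0.00740)·(cos120° − cos90°) = (1.554×10⁻⁴)·(-0.5000) = -7.770×10⁻⁵ J.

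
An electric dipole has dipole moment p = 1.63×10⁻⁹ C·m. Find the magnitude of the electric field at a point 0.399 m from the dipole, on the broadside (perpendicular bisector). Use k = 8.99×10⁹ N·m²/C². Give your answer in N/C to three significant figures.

In the equatorial plane E = kp/r³.
E = (8.99×10⁹)(1.63×10⁻⁹) / (0.399)³ = 230.7 N/C.

E ≈ 231 N/C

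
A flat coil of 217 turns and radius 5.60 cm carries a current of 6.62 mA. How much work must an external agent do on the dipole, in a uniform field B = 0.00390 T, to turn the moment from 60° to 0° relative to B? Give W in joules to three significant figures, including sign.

W ≈ -2.76×10⁻⁵ J

m = NIA = NIπa² = 217·(0.00662)·π·(0.0560)² = 0.01415 A·m².
W_ext = ΔU = −mB cosθ₂ + mB cosθ₁ = mB(cosθ₁ − cosθ₂).
W = (0.01415)(0.00390)·(cos60° − cos0°) = (5.518×10⁻⁵)·(-0.5000) = -2.759×10⁻⁵ J.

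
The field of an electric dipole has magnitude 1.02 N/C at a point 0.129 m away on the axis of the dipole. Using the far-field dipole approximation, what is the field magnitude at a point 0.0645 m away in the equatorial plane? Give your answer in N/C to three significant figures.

Dipole fields scale as 1/r³ in the far field.
The axial field is twice the equatorial field at the same r, so the geometry factor is 1/2.
E₂ = E₁ · (1/2) · (r₁/r₂)³ = 1.02 · 0.5 · (0.129/0.0645)³.
(r₁/r₂)³ = (2)³ = 8.
E₂ ≈ 4.080 N/C.

E ≈ 4.08 N/C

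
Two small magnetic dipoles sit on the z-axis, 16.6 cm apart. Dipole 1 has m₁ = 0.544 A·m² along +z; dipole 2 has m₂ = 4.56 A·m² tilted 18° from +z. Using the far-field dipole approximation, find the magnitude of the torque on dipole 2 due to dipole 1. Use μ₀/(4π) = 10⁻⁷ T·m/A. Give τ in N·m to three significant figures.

Dipole B is on the axis of dipole A, so B₁ there is axial: B₁ = (μ₀/4π)·2m₁/r³ along +z.
B₁ = 2(10⁻⁷)(0.544)/(0.166)³ = 2.379×10⁻⁵ T.
τ = m₂ B₁ sinθ.
τ = (4.56)(2.379×10⁻⁵)·sin18° = 3.352×10⁻⁵ N·m.

τ ≈ 3.35×10⁻⁵ N·m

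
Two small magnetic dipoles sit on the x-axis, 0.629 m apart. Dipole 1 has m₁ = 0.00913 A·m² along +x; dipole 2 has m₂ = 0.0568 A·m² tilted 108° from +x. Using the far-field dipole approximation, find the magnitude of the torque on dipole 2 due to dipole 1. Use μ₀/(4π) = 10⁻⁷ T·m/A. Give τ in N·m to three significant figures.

τ ≈ 3.96×10⁻¹⁰ N·m

Dipole B is on the axis of dipole A, so B₁ there is axial: B₁ = (μ₀/4π)·2m₁/r³ along +x.
B₁ = 2(10⁻⁷)(0.00913)/(0.629)³ = 7.338×10⁻⁹ T.
τ = m₂ B₁ sinθ.
τ = (0.0568)(7.338×10⁻⁹)·sin108° = 3.964×10⁻¹⁰ N·m.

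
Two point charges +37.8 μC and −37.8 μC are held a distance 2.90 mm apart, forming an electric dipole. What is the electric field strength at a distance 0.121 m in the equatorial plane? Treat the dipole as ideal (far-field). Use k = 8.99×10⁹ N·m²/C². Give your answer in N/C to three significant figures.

E ≈ 5.56×10⁵ N/C

Dipole moment p = qd = (3.78×10⁻⁵ C)(0.00290 m) = 1.096×10⁻⁷ C·m.
On the perpendicular bisector E = kp/r³ (half the axial value at the same distance).
E = (8.99×10⁹)(1.096×10⁻⁷) / (0.121)³ = 5.562×10⁵ N/C.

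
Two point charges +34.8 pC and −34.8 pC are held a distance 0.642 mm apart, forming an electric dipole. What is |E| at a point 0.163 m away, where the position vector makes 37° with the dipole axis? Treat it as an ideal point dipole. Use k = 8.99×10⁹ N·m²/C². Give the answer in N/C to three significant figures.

Dipole moment p = qd = (3.48×10⁻¹¹ C)(6.42×10⁻⁴ m) = 2.234×10⁻¹⁴ C·m.
At angle θ the dipole field magnitude is E = (kp/r³)·√(1 + 3cos²θ).
kp/r³ = (8.99×10⁹)(2.234×10⁻¹⁴) / (0.163)³ = 0.04637 N/C.
√(1 + 3cos²37°) = √(1 + 3·0.6378) = √2.9135 ≈ 1.7069.
E ≈ 0.04637 × 1.707 = 0.07916 N/C.

E ≈ 0.0792 N/C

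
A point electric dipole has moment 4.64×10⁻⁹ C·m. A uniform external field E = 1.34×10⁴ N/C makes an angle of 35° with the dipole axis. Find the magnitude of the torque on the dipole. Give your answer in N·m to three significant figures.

τ ≈ 3.57×10⁻⁵ N·m

Torque on an electric dipole: τ = pE sinθ.
τ = (4.64×10⁻⁹)(1.34×10⁴)·sin35° = 3.566×10⁻⁵ N·m.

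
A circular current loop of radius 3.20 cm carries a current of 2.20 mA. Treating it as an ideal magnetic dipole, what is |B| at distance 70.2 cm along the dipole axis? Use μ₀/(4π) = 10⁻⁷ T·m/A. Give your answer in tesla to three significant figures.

Magnetic moment m = IA = Iπa² = (0.00220)·π·(0.0320)² = 7.077×10⁻⁶ A·m².
On axis B = (μ₀/4π)·2m/r³.
B = 2·(10⁻⁷)·(7.077×10⁻⁶) / (0.702)³ = 4.091×10⁻¹² T.

B ≈ 4.09×10⁻¹² T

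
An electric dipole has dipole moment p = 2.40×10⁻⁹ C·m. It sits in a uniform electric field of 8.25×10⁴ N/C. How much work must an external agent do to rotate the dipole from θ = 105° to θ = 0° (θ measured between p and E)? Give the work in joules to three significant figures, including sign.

W ≈ -2.49×10⁻⁴ J

W_ext = ΔU = U(θ₂) − U(θ₁) = −pE cosθ₂ − (−pE cosθ₁) = pE(cosθ₁ − cosθ₂).
W = (2.40×10⁻⁹)(8.25×10⁴)·(cos105° − cos0°) = (1.980×10⁻⁴)·(-1.2588) = -2.492×10⁻⁴ J.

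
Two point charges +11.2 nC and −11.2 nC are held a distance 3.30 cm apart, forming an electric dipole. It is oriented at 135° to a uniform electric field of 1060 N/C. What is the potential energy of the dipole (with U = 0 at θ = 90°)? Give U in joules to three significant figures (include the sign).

U ≈ 2.77×10⁻⁷ J

Dipole moment p = qd = (1.12×10⁻⁸ C)(0.0330 m) = 3.696×10⁻¹⁰ C·m.
U = −p·E = −pE cosθ.
U = −(3.696×10⁻¹⁰)(1060)·cos135° = 2.770×10⁻⁷ J.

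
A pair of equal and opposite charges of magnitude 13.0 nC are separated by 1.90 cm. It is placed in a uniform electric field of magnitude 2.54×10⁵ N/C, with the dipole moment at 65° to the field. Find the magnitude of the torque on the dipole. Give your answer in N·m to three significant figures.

τ ≈ 5.69×10⁻⁵ N·m

Dipole moment p = qd = (1.30×10⁻⁸ C)(0.0190 m) = 2.47×10⁻¹⁰ C·m.
Torque on an electric dipole: τ = pE sinθ.
τ = (2.47×10⁻¹⁰)(2.54×10⁵)·sin65° = 5.686×10⁻⁵ N·m.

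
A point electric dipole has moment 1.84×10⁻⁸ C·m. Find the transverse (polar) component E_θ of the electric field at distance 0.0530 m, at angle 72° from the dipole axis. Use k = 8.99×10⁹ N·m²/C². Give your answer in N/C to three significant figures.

E_θ ≈ 1.06×10⁶ N/C

For a dipole, E_θ = (kp sinθ)/r³.
kp/r³ = (8.99×10⁹)(1.84×10⁻⁸)/(0.0530)³ = 1.111×10⁶ N/C.
E_θ = 1.111×10⁶·sin72° = 1.057×10⁶ N/C.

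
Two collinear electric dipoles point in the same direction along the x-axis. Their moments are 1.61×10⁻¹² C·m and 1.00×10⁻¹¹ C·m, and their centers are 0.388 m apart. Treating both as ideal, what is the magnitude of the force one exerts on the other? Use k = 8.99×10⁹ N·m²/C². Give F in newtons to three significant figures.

On-axis field of dipole 1 at distance r: E = 2kp₁/r³. Force on dipole 2 is F = p₂·dE/dr (gradient along axis).
dE/dr = −6kp₁/r⁴, so |F| = 6kp₁p₂/r⁴ (attractive for aligned moments).
F = 6(8.99×10⁹)(1.61×10⁻¹²)(1.00×10⁻¹¹)/(0.388)⁴ = 3.832×10⁻¹¹ N.

F ≈ 3.83×10⁻¹¹ N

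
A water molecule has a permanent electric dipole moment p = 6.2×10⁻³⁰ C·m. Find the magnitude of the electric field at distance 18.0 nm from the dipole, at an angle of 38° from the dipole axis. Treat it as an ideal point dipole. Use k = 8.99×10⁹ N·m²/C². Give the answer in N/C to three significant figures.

At angle θ the dipole field magnitude is E = (kp/r³)·√(1 + 3cos²θ).
kp/r³ = (8.99×10⁹)(6.20×10⁻³⁰) / (1.80×10⁻⁸)³ = 9557 N/C.
√(1 + 3cos²38°) = √(1 + 3·0.6210) = √2.8629 ≈ 1.6920.
E ≈ 9557 × 1.692 = 1.617×10⁴ N/C.

E ≈ 1.62×10⁴ N/C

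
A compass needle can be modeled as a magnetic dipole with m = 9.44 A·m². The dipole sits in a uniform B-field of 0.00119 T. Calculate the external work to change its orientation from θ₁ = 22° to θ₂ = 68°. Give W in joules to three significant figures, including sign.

W_ext = ΔU = −mB cosθ₂ + mB cosθ₁ = mB(cosθ₁ − cosθ₂).
W = (9.44)(0.00119)·(cos22° − cos68°) = (0.01123)·(+0.5526) = 0.006207 J.

W ≈ 0.00621 J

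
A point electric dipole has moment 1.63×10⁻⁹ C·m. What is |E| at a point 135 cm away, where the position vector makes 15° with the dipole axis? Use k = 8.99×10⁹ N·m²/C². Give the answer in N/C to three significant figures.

E ≈ 11.6 N/C

At angle θ the dipole field magnitude is E = (kp/r³)·√(1 + 3cos²θ).
kp/r³ = (8.99×10⁹)(1.63×10⁻⁹) / (1.35)³ = 5.956 N/C.
√(1 + 3cos²15°) = √(1 + 3·0.9330) = √3.7990 ≈ 1.9491.
E ≈ 5.956 × 1.949 = 11.61 N/C.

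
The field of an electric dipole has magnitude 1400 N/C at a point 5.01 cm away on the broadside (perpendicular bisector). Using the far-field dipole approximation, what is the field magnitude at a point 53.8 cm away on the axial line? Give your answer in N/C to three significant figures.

Dipole fields scale as 1/r³ in the far field.
The axial field is twice the equatorial field at the same r, so the geometry factor is 2/1.
E₂ = E₁ · (2/1) · (r₁/r₂)³ = 1400 · 2 · (5.01/53.8)³.
(r₁/r₂)³ = (0.09312)³ = 0.0008075.
E₂ ≈ 2.261 N/C.

E ≈ 2.26 N/C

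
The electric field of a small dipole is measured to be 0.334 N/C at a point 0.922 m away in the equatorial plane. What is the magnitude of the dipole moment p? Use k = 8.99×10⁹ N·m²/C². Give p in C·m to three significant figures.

p ≈ 2.91×10⁻¹¹ C·m

In the equatorial plane E = kp/r³, so p = Er³/(k).
p = (0.334)·(0.922)³ / (8.99×10⁹) = 2.912×10⁻¹¹ C·m.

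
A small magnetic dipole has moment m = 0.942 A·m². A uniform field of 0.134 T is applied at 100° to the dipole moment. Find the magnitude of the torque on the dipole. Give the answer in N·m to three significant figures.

τ ≈ 0.124 N·m

Torque on a magnetic dipole: τ = mB sinθ.
τ = (0.942)(0.134)·sin100° = 0.1243 N·m.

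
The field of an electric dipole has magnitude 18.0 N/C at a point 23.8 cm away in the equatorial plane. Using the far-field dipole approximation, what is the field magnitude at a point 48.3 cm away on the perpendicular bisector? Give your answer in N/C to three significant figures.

E ≈ 2.15 N/C

Dipole fields scale as 1/r³ in the far field; the geometry is the same at both points.
E₂ = E₁ · (r₁/r₂)³ = 18.0 · (23.8/48.3)³.
(r₁/r₂)³ = (0.4928)³ = 0.1196.
E₂ ≈ 2.154 N/C.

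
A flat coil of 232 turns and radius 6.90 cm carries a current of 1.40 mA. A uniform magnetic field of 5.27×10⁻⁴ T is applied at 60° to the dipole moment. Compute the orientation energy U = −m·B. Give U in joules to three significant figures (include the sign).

U ≈ -1.28×10⁻⁶ J

m = NIA = NIπa² = 232·(0.00140)·π·(0.0690)² = 0.004858 A·m².
U = −m·B = −mB cosθ.
U = −(0.004858)(5.27×10⁻⁴)·cos60° = -1.280×10⁻⁶ J.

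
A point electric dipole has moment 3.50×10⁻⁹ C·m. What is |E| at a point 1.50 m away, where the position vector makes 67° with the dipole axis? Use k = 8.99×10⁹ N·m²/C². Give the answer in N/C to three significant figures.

E ≈ 11.3 N/C

At angle θ the dipole field magnitude is E = (kp/r³)·√(1 + 3cos²θ).
kp/r³ = (8.99×10⁹)(3.50×10⁻⁹) / (1.50)³ = 9.323 N/C.
√(1 + 3cos²67°) = √(1 + 3·0.1527) = √1.4580 ≈ 1.2075.
E ≈ 9.323 × 1.207 = 11.26 N/C.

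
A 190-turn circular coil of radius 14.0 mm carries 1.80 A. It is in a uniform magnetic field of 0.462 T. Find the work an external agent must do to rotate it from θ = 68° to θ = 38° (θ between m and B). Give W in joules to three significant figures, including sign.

m = NIA = NIπa² = 190·(1.80)·π·(0.0140)² = 0.2106 A·m².
W_ext = ΔU = −mB cosθ₂ + mB cosθ₁ = mB(cosθ₁ − cosθ₂).
W = (0.2106)(0.462)·(cos68° − cos38°) = (0.09730)·(-0.4134) = -0.04022 J.

W ≈ -0.0402 J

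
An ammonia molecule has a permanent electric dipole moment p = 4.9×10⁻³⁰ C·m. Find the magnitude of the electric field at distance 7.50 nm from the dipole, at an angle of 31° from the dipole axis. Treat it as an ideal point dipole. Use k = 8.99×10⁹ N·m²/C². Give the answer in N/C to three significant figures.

E ≈ 1.87×10⁵ N/C

At angle θ the dipole field magnitude is E = (kp/r³)·√(1 + 3cos²θ).
kp/r³ = (8.99×10⁹)(4.90×10⁻³⁰) / (7.50×10⁻⁹)³ = 1.044×10⁵ N/C.
√(1 + 3cos²31°) = √(1 + 3·0.7347) = √3.2042 ≈ 1.7900.
E ≈ 1.044×10⁵ × 1.790 = 1.869×10⁵ N/C.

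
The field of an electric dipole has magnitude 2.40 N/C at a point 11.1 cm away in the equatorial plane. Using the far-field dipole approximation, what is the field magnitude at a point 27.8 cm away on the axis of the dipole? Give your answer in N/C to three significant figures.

E ≈ 0.306 N/C

Dipole fields scale as 1/r³ in the far field.
The axial field is twice the equatorial field at the same r, so the geometry factor is 2/1.
E₂ = E₁ · (2/1) · (r₁/r₂)³ = 2.40 · 2 · (11.1/27.8)³.
(r₁/r₂)³ = (0.3993)³ = 0.06366.
E₂ ≈ 0.3055 N/C.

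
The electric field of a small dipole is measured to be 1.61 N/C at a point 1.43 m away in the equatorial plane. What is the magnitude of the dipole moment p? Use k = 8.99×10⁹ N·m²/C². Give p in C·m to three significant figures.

In the equatorial plane E = kp/r³, so p = Er³/(k).
p = (1.61)·(1.43)³ / (8.99×10⁹) = 5.237×10⁻¹⁰ C·m.

p ≈ 5.24×10⁻¹⁰ C·m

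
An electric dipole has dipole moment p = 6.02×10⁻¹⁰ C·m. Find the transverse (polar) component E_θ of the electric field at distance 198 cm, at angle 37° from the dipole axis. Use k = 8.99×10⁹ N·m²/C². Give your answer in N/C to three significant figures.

For a dipole, E_θ = (kp sinθ)/r³.
kp/r³ = (8.99×10⁹)(6.02×10⁻¹⁰)/(1.98)³ = 0.6972 N/C.
E_θ = 0.6972·sin37° = 0.4196 N/C.

E_θ ≈ 0.420 N/C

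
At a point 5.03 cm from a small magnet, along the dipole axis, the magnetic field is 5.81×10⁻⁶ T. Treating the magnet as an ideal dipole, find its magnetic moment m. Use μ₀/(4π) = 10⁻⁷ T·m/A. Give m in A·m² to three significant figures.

m ≈ 0.00370 A·m²

On axis B = (μ₀/4π)·2m/r³, so m = Br³·4π/(μ₀·2).
m = (5.81×10⁻⁶)·(0.0503)³ / (2·10⁻⁷) = 0.003697 A·m².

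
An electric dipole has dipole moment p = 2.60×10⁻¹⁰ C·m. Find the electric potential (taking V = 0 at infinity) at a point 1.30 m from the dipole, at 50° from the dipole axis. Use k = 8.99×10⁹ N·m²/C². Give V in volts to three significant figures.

The dipole potential is V = kp cosθ / r².
V = (8.99×10⁹)(2.60×10⁻¹⁰)·cos50° / (1.30)² = 0.8890 V.

V ≈ 0.889 V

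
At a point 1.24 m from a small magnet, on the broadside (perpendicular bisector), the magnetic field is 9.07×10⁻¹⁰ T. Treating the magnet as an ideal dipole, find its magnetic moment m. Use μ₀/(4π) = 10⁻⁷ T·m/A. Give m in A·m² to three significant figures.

In the equatorial plane B = (μ₀/4π)·m/r³, so m = Br³·4π/(μ₀).
m = (9.07×10⁻¹⁰)·(1.24)³ / (10⁻⁷) = 0.01729 A·m².

m ≈ 0.0173 A·m²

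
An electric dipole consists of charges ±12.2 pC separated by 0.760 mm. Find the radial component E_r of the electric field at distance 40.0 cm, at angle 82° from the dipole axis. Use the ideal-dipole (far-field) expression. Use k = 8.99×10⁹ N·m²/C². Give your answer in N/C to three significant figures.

Dipole moment p = qd = (1.22×10⁻¹¹ C)(7.60×10⁻⁴ m) = 9.272×10⁻¹⁵ C·m.
For a dipole, E_r = (2kp cosθ)/r³.
kp/r³ = (8.99×10⁹)(9.272×10⁻¹⁵)/(0.400)³ = 0.001302 N/C.
E_r = 2·0.001302·cos82° = 3.625×10⁻⁴ N/C.

E_r ≈ 3.63×10⁻⁴ N/C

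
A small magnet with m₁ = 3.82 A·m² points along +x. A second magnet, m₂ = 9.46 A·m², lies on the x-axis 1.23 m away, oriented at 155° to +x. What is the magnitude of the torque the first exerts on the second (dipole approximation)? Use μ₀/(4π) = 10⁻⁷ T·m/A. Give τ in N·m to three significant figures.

Dipole B is on the axis of dipole A, so B₁ there is axial: B₁ = (μ₀/4π)·2m₁/r³ along +x.
B₁ = 2(10⁻⁷)(3.82)/(1.23)³ = 4.106×10⁻⁷ T.
τ = m₂ B₁ sinθ.
τ = (9.46)(4.106×10⁻⁷)·sin155° = 1.641×10⁻⁶ N·m.

τ ≈ 1.64×10⁻⁶ N·m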